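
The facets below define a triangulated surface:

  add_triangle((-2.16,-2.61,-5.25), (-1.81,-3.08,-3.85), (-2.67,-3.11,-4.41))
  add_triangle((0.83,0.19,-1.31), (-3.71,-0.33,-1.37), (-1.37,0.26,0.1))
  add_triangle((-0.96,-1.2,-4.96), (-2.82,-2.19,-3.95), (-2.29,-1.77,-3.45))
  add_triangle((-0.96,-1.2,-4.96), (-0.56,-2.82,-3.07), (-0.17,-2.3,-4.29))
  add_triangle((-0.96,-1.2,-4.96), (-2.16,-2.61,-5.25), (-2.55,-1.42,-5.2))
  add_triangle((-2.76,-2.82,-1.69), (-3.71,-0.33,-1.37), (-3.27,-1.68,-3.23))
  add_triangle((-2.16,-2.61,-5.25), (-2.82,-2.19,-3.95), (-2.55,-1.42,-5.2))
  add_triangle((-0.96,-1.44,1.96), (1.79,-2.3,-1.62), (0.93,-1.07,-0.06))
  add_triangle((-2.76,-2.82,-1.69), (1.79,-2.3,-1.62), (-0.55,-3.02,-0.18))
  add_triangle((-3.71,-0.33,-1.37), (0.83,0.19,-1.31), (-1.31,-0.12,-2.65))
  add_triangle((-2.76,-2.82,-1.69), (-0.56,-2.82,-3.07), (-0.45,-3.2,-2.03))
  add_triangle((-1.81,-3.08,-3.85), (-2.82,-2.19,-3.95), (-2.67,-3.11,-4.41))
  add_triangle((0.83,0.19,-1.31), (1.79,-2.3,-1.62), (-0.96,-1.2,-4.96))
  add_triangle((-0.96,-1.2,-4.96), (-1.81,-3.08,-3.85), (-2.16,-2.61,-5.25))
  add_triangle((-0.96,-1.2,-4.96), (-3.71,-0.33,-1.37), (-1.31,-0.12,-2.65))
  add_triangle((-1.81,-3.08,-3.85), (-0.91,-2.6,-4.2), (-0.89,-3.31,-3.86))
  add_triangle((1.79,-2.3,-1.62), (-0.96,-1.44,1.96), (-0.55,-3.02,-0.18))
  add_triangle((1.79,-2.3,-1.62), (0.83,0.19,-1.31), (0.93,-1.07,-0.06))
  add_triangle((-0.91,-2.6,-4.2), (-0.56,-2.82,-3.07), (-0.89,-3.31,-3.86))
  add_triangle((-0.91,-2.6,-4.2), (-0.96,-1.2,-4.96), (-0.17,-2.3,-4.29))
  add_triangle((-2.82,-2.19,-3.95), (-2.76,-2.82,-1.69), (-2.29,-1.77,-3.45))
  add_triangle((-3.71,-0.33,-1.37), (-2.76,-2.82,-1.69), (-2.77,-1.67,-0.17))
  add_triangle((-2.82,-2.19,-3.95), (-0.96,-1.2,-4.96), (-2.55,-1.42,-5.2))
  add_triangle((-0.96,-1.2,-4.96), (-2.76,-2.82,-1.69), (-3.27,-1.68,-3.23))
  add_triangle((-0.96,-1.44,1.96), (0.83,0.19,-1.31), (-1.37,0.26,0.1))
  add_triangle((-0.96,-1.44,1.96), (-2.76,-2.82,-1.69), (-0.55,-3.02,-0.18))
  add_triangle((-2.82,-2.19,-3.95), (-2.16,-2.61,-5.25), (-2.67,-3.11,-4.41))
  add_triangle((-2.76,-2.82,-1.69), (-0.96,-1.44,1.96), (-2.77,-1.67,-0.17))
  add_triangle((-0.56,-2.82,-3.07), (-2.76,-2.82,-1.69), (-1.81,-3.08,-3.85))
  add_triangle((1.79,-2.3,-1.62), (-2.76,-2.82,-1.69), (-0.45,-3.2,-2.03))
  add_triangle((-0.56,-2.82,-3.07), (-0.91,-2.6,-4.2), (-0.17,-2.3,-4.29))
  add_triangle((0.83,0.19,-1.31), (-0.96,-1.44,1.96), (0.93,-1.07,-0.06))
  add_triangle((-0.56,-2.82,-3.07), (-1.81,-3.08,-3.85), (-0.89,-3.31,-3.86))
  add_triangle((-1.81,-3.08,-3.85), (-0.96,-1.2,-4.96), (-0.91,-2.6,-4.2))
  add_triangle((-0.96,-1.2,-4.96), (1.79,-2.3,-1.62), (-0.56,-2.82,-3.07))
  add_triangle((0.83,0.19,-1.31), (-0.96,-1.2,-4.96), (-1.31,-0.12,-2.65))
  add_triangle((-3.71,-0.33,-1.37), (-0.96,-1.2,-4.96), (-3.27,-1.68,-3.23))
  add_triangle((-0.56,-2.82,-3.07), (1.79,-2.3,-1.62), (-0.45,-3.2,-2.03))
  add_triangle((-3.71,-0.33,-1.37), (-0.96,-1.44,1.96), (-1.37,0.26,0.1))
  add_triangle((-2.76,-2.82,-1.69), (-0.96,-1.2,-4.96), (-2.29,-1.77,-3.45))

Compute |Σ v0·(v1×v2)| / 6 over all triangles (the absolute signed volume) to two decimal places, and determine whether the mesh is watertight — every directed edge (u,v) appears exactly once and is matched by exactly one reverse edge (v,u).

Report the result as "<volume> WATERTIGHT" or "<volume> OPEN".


Per-triangle v0·(v1×v2)/6:
  t1: +0.6915
  t2: +0.4252
  t3: +0.0661
  t4: -1.0982
  t5: +1.5565
  t6: +2.6434
  t7: +1.2994
  t8: +0.6641
  t9: +3.3688
  t10: +0.1591
  t11: +1.6234
  t12: -0.1131
  t13: +2.5906
  t14: +0.8523
  t15: +1.4831
  t16: +0.6026
  t17: +1.7538
  t18: +0.3138
  t19: +0.1023
  t20: +0.9659
  t21: -0.0685
  t22: +1.9482
  t23: -1.2999
  t24: +3.4645
  t25: -0.3128
  t26: +2.8477
  t27: +0.7899
  t28: +1.6821
  t29: +1.2911
  t30: -0.0913
  t31: +0.5151
  t32: -0.1587
  t33: +0.0902
  t34: +1.2218
  t35: +3.5583
  t36: +0.8008
  t37: +2.5620
  t38: +1.4580
  t39: +1.0540
  t40: -1.3524
Σ = +39.9506 → |volume| = 39.95

Directed edges: 120 total; 6 unmatched, e.g. (-1.81,-3.08,-3.85)→(-2.82,-2.19,-3.95) → open.

39.95 OPEN


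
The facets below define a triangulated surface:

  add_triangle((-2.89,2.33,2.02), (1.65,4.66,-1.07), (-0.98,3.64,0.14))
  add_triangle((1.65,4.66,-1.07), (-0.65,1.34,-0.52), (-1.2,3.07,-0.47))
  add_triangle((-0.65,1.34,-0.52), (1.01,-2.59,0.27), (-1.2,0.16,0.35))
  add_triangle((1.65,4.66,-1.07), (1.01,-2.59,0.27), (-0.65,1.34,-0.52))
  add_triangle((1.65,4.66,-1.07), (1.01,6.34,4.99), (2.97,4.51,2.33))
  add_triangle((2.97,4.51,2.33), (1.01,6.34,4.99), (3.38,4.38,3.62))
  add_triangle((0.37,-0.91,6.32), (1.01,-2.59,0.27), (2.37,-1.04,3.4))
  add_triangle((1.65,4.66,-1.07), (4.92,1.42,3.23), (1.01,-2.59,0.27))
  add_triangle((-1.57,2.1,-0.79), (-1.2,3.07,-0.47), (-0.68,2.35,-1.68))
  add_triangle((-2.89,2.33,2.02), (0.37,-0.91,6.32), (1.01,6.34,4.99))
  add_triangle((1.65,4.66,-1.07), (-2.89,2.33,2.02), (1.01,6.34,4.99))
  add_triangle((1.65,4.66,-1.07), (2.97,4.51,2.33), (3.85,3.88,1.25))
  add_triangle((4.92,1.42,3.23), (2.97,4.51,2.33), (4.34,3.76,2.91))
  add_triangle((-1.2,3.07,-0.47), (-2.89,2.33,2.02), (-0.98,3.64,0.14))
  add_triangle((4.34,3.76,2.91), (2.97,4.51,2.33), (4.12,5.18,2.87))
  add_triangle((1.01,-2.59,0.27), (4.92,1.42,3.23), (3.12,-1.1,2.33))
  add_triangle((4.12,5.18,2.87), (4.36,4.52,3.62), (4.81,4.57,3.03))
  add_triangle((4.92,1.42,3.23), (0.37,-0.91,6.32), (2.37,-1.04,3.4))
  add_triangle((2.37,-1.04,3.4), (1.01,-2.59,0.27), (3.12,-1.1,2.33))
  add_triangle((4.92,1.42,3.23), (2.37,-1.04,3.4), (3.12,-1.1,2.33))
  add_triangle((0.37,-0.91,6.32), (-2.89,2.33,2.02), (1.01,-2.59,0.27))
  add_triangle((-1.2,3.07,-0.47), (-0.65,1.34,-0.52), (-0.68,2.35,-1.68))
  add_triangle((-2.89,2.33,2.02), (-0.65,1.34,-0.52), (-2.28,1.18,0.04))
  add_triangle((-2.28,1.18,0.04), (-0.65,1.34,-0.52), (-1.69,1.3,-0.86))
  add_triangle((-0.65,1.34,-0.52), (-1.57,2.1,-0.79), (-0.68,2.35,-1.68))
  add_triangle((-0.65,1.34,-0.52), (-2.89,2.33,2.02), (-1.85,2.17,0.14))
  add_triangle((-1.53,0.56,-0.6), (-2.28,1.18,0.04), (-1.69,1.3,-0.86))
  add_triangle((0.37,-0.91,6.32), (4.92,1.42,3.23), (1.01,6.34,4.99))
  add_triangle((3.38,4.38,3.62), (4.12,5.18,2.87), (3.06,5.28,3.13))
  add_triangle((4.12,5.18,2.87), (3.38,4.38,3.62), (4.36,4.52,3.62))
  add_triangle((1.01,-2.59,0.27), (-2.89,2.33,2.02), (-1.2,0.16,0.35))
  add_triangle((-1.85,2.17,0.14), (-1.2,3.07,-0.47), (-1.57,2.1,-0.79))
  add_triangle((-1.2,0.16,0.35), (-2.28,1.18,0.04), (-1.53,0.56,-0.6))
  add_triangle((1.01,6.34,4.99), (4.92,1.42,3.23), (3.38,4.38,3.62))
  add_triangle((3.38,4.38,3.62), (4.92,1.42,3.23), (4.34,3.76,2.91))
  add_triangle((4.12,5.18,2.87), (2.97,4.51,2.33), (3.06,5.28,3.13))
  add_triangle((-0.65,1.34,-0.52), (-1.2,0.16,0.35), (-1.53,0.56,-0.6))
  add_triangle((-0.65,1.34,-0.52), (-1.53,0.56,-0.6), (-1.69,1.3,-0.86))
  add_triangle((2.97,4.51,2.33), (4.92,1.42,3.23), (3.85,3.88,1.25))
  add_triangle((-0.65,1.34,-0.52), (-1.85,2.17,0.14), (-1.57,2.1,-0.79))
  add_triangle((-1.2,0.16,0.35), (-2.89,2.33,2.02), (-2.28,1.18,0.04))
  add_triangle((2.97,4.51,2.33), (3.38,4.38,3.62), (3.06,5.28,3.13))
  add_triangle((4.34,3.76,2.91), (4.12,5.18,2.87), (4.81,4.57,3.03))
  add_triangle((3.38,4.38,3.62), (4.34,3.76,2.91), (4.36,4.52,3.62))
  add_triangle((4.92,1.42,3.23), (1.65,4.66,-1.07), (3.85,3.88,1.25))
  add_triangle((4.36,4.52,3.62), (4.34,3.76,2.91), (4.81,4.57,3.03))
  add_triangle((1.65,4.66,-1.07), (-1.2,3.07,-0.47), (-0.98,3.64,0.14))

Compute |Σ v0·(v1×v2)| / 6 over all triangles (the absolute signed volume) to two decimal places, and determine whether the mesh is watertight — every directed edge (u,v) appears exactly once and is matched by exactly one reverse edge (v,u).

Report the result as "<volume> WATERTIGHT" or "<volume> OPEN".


Per-triangle v0·(v1×v2)/6:
  t1: +1.6868
  t2: +0.5823
  t3: +0.2069
  t4: +0.6013
  t5: +10.1019
  t6: +3.8676
  t7: +5.2573
  t8: +6.4362
  t9: +0.5633
  t10: +24.3480
  t11: +16.1476
  t12: +4.1894
  t13: -0.5996
  t14: +1.2446
  t15: -0.2438
  t16: +1.3104
  t17: +0.8031
  t18: +7.0537
  t19: +1.9451
  t20: +2.6268
  t21: +5.3391
  t22: -0.1237
  t23: +0.9195
  t24: +0.2534
  t25: -0.0920
  t26: -0.1348
  t27: +0.1797
  t28: +33.7486
  t29: +1.1556
  t30: +0.8879
  t31: +0.7976
  t32: +0.4212
  t33: +0.1388
  t34: +5.1306
  t35: +2.7109
  t36: +0.2751
  t37: -0.2117
  t38: -0.0094
  t39: +4.6898
  t40: -0.1165
  t41: +0.4493
  t42: -0.5753
  t43: -0.2587
  t44: -0.0043
  t45: +0.5059
  t46: +0.3078
  t47: +1.3193
Σ = +145.8325 → |volume| = 145.83

Directed edges: 141 total; 3 unmatched, e.g. (-1.2,3.07,-0.47)→(-2.89,2.33,2.02) → open.

145.83 OPEN


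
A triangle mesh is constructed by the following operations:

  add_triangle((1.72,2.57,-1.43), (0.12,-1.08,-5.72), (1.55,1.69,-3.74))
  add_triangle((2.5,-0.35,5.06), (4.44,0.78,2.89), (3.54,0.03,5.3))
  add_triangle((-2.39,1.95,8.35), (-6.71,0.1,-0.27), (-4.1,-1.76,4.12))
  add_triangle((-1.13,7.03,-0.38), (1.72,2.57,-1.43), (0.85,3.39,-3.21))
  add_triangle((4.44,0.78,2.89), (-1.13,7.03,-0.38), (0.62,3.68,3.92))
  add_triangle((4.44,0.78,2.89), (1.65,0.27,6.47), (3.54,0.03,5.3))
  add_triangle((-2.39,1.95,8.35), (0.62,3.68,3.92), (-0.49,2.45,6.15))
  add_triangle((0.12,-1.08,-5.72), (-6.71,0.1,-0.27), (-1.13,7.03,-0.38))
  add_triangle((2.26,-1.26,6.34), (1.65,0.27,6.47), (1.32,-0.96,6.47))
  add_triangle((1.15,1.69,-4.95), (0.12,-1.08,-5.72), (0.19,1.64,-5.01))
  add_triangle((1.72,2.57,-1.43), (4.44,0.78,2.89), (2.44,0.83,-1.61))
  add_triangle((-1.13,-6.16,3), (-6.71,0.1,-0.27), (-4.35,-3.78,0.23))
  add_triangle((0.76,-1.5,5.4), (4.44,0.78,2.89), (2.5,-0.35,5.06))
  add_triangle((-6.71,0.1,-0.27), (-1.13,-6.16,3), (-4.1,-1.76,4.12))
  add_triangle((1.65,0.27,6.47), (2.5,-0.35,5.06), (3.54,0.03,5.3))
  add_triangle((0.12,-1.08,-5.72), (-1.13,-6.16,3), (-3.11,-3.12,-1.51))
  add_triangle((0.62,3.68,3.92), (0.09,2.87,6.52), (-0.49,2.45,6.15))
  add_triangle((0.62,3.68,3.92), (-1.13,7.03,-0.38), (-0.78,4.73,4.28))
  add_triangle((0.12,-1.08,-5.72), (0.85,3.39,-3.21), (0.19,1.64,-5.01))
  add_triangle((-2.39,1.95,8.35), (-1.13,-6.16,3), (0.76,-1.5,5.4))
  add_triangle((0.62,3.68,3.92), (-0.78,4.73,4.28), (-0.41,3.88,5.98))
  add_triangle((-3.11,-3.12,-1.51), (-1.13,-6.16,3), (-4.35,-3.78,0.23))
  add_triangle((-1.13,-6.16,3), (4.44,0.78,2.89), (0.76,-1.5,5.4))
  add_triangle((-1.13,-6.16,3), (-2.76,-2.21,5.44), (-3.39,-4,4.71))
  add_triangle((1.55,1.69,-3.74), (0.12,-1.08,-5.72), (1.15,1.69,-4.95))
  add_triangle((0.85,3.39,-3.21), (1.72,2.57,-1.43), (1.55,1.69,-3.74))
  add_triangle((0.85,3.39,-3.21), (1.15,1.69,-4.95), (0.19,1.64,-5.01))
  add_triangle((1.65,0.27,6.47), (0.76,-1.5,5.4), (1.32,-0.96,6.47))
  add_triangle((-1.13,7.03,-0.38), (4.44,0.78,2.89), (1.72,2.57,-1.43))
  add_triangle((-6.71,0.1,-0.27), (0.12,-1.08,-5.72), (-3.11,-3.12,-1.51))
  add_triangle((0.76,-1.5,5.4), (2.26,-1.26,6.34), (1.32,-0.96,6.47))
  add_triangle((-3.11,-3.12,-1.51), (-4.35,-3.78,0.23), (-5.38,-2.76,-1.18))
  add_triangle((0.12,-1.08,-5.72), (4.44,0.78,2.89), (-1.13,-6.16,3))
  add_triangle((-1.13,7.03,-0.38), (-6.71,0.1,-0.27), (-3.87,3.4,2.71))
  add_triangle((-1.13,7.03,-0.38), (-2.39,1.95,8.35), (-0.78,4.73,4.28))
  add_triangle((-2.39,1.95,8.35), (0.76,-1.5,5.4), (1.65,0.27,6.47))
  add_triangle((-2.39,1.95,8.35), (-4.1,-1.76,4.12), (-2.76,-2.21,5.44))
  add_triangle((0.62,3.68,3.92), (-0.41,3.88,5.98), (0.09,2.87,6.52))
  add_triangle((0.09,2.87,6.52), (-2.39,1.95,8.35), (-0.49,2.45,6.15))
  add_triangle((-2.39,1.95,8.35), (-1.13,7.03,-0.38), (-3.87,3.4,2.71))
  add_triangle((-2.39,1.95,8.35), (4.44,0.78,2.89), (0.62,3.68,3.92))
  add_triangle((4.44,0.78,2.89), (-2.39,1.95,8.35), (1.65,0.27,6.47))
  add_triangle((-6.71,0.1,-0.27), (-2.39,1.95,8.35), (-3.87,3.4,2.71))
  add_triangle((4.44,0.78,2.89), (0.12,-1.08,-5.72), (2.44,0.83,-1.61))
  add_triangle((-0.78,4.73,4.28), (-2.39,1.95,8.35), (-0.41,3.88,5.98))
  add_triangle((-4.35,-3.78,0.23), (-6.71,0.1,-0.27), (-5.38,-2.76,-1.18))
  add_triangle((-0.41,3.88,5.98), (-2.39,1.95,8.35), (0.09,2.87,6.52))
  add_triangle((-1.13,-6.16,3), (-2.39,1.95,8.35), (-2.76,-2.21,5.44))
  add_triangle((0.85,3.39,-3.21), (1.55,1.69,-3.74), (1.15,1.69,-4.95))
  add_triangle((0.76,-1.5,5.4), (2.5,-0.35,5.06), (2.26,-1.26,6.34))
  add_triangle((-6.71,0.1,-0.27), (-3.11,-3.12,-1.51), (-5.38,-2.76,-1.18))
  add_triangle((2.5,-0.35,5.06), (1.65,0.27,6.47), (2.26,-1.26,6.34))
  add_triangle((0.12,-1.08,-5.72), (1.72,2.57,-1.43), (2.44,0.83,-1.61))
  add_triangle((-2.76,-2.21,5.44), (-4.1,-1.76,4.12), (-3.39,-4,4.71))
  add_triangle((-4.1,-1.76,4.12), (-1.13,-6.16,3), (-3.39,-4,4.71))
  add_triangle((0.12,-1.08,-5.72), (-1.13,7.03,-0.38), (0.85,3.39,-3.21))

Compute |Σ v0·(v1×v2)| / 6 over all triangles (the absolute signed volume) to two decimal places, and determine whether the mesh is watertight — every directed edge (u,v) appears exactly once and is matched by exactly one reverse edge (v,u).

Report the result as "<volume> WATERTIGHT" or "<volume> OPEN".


Per-triangle v0·(v1×v2)/6:
  t1: -0.1236
  t2: +0.2460
  t3: +26.3752
  t4: +5.4546
  t5: +17.8703
  t6: +2.3194
  t7: -2.4296
  t8: +45.3035
  t9: +1.3956
  t10: +2.3666
  t11: +4.6100
  t12: +10.2970
  t13: +1.2848
  t14: +23.3972
  t15: +1.0749
  t16: +17.2623
  t17: -1.0629
  t18: +6.5335
  t19: -1.6060
  t20: +23.0559
  t21: +2.2811
  t22: +7.1760
  t23: +17.1243
  t24: +5.2234
  t25: +1.2922
  t26: +1.9389
  t27: +1.8372
  t28: +0.2046
  t29: +14.2344
  t30: +18.6019
  t31: +0.8459
  t32: +2.7681
  t33: +28.6221
  t34: +23.7264
  t35: +10.8403
  t36: +9.4742
  t37: +9.5898
  t38: +1.8134
  t39: -0.3780
  t40: +25.8848
  t41: +20.0099
  t42: +9.6086
  t43: +25.4351
  t44: +4.3279
  t45: +5.2194
  t46: +5.4294
  t47: +4.3203
  t48: +10.1710
  t49: +1.2535
  t50: -0.4930
  t51: +0.9868
  t52: +1.5994
  t53: +4.6878
  t54: +3.7238
  t55: +1.8124
  t56: +9.6341
Σ = +474.4523 → |volume| = 474.45

Directed edges: 168 total, each appears once with its reverse present → watertight.

474.45 WATERTIGHT


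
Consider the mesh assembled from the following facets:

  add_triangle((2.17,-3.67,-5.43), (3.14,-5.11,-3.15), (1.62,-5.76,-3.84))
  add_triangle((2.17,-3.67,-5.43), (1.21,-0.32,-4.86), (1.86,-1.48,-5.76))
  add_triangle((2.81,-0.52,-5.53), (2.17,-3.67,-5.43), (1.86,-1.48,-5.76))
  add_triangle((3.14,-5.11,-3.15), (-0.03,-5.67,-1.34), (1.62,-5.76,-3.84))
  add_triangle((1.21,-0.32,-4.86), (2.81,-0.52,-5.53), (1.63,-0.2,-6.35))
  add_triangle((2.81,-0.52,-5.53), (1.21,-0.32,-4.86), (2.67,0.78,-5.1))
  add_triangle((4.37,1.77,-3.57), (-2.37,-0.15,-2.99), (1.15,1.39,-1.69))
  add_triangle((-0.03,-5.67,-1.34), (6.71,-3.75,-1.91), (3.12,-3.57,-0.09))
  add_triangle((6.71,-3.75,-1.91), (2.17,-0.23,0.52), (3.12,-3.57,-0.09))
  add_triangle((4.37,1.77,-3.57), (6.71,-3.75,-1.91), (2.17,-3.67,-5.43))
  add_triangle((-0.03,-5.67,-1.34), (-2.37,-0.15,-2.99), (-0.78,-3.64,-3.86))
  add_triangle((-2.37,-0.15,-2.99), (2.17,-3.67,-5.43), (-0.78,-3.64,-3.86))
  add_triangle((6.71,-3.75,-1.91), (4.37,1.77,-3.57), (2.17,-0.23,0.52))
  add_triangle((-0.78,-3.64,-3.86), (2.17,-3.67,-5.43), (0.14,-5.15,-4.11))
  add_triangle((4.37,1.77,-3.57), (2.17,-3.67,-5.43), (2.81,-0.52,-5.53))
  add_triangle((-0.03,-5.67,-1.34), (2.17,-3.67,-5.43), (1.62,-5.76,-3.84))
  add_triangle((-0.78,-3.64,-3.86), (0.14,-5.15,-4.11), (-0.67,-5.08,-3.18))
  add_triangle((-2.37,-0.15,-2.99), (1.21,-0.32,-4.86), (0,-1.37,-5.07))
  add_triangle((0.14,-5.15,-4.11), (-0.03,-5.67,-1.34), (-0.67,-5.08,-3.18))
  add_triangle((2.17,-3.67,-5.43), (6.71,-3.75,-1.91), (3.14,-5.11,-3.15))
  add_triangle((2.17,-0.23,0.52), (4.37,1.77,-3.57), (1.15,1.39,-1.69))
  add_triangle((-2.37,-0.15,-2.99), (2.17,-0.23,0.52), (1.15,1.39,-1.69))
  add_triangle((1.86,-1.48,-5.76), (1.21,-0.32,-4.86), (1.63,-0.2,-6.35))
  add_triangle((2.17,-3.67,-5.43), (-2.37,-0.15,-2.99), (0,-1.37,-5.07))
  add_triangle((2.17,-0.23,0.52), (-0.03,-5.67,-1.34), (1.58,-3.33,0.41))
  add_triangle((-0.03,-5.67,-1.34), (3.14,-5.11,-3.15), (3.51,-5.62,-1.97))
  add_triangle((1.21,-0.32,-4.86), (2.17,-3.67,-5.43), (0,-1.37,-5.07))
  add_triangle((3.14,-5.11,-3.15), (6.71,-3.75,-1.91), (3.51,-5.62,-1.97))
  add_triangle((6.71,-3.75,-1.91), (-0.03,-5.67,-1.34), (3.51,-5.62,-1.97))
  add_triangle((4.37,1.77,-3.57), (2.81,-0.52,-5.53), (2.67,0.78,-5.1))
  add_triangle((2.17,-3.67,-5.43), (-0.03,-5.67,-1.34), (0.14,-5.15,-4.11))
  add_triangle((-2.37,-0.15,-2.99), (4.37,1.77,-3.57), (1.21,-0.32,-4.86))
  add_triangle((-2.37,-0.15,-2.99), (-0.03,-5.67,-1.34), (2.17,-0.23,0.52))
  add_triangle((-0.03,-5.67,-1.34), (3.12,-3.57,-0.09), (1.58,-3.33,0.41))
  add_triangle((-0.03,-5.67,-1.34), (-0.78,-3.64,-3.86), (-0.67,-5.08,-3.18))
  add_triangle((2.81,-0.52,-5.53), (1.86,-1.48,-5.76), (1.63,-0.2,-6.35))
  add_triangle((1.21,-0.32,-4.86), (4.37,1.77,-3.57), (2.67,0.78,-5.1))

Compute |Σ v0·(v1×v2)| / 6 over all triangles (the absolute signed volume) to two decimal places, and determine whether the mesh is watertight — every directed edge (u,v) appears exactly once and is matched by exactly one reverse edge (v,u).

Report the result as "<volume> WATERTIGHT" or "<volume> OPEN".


Per-triangle v0·(v1×v2)/6:
  t1: +5.1572
  t2: +0.4134
  t3: +2.5971
  t4: +4.3890
  t5: -0.2594
  t6: +1.4721
  t7: +2.8732
  t8: +7.8300
  t9: +3.2008
  t10: +29.0615
  t11: +4.5921
  t12: +7.2591
  t13: +7.9158
  t14: +3.5840
  t15: +6.2992
  t16: +1.9879
  t17: +1.3219
  t18: +2.6619
  t19: +2.0710
  t20: +11.8566
  t21: +0.9371
  t22: -1.6096
  t23: +0.1190
  t24: +3.2048
  t25: -1.5888
  t26: +4.5764
  t27: +4.0735
  t28: +5.5878
  t29: +0.6572
  t30: +2.8149
  t31: +5.2643
  t32: +5.1903
  t33: -4.7762
  t34: +2.4126
  t35: -0.4001
  t36: +1.7714
  t37: -0.8721
Σ = +133.6469 → |volume| = 133.65

Directed edges: 111 total; 3 unmatched, e.g. (2.17,-0.23,0.52)→(3.12,-3.57,-0.09) → open.

133.65 OPEN


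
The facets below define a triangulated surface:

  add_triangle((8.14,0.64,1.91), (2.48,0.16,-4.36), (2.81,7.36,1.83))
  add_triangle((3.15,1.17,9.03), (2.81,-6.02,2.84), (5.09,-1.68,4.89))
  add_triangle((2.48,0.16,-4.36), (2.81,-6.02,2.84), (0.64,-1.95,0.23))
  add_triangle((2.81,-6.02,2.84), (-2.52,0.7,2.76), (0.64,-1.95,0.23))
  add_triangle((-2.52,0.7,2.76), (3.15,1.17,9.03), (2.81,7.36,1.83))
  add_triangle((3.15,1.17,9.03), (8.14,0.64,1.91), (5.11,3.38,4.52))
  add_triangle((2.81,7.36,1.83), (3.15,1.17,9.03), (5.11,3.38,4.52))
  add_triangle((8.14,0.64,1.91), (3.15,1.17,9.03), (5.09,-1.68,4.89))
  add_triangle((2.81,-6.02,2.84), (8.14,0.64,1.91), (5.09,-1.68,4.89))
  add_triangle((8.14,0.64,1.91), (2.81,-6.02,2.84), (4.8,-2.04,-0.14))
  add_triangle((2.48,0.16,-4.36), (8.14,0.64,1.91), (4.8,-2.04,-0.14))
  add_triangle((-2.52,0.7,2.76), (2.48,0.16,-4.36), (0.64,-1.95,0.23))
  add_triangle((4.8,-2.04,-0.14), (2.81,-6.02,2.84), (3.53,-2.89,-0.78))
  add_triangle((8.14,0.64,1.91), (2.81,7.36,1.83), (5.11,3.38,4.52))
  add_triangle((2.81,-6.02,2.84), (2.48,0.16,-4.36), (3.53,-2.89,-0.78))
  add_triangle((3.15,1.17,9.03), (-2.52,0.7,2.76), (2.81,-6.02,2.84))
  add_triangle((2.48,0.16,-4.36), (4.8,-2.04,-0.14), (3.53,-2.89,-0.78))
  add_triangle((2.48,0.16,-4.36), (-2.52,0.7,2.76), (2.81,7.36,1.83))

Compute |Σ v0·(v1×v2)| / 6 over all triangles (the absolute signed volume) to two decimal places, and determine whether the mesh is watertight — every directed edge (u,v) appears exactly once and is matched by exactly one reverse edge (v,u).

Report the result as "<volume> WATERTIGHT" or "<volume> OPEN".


Per-triangle v0·(v1×v2)/6:
  t1: +47.8085
  t2: +26.2005
  t3: +2.9300
  t4: +2.3561
  t5: +38.4544
  t6: +29.3435
  t7: +28.7435
  t8: +28.0223
  t9: +25.1366
  t10: +17.8732
  t11: +16.1474
  t12: +0.8916
  t13: +5.8624
  t14: +27.4347
  t15: +3.8818
  t16: +32.5457
  t17: +5.4246
  t18: +7.3700
Σ = +346.4269 → |volume| = 346.43

Directed edges: 54 total, each appears once with its reverse present → watertight.

346.43 WATERTIGHT


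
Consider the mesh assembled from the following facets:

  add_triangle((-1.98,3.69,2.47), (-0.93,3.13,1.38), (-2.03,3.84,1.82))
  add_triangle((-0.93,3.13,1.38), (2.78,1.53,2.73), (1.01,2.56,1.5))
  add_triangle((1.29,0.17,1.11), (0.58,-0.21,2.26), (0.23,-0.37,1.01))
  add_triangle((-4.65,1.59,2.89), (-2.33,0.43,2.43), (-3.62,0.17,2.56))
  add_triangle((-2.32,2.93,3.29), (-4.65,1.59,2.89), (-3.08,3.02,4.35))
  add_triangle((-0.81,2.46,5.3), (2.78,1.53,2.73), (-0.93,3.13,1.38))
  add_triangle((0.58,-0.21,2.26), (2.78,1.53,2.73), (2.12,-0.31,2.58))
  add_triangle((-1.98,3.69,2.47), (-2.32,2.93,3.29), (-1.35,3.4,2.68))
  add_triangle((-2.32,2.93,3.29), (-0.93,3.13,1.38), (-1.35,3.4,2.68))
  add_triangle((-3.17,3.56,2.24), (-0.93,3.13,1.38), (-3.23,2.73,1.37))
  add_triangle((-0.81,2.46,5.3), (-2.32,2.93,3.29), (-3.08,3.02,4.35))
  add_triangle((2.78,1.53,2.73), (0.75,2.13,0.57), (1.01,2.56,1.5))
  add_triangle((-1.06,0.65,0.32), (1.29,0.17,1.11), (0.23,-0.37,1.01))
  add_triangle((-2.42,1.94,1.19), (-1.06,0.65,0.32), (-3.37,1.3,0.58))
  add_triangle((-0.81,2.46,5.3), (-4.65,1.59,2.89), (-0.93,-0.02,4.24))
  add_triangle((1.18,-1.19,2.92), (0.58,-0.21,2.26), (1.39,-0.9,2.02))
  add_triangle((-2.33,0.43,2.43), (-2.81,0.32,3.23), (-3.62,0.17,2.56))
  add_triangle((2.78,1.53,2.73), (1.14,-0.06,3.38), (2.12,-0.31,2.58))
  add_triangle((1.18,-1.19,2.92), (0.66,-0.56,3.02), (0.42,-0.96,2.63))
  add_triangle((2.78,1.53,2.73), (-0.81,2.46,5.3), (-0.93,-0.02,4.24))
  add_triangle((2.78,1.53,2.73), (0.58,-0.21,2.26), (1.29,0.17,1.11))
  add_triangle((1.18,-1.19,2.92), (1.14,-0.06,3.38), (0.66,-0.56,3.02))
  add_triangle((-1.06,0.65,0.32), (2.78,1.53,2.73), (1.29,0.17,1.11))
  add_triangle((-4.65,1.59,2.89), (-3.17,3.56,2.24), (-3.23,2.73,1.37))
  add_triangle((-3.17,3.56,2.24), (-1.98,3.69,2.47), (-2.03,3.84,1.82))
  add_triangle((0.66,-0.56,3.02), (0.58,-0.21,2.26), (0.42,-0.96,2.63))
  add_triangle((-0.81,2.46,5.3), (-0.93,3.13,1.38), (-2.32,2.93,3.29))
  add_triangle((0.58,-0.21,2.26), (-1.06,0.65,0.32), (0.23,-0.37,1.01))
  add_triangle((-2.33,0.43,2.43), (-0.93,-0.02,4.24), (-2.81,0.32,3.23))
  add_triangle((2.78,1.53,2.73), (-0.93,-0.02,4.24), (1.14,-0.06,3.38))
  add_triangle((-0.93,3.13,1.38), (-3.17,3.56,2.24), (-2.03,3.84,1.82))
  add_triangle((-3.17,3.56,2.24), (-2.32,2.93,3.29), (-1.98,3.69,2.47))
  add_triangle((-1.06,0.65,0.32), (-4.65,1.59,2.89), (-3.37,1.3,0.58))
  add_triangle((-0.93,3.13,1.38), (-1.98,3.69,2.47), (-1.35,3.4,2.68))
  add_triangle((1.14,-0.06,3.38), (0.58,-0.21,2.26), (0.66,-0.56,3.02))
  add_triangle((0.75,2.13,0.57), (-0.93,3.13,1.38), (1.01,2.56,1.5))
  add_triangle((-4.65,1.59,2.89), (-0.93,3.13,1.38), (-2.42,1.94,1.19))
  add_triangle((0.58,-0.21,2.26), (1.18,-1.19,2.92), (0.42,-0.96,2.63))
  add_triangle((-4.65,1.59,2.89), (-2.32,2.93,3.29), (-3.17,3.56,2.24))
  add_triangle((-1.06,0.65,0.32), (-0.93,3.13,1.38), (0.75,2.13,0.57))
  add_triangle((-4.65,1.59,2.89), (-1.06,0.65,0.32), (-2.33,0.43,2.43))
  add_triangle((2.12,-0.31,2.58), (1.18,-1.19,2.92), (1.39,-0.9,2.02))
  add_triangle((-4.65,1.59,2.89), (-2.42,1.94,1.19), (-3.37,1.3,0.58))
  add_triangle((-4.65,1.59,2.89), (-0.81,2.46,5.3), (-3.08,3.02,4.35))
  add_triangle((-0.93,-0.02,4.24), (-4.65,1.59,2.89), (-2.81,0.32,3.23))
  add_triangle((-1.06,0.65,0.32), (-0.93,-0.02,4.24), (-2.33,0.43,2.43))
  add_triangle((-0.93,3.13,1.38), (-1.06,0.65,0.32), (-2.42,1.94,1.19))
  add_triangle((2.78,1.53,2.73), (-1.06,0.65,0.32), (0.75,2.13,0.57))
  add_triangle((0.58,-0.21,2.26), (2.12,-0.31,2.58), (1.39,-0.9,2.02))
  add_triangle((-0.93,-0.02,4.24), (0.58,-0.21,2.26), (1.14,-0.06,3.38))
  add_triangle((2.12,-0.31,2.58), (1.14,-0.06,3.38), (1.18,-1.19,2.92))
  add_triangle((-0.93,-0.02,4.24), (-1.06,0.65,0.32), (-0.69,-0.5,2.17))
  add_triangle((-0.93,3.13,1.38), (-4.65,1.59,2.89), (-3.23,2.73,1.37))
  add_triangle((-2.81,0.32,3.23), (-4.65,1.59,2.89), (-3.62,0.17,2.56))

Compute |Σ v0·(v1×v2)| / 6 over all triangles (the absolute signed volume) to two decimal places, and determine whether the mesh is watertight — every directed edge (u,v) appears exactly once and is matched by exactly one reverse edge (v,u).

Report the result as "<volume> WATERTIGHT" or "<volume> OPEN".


43.06 OPEN

Per-triangle v0·(v1×v2)/6:
  t1: +0.3325
  t2: +1.2720
  t3: +0.1015
  t4: -0.7244
  t5: +1.2164
  t6: +7.1978
  t7: -1.0345
  t8: +0.5735
  t9: -0.5388
  t10: +0.6626
  t11: +1.3864
  t12: +0.5589
  t13: -0.2439
  t14: +0.0270
  t15: +7.4520
  t16: -0.1861
  t17: -0.1516
  t18: +1.3881
  t19: +0.1793
  t20: +5.5491
  t21: +0.4614
  t22: +0.2856
  t23: -0.2509
  t24: +1.5632
  t25: +0.5841
  t26: -0.0042
  t27: +3.1049
  t28: +0.1263
  t29: -0.2299
  t30: +2.1564
  t31: -0.1710
  t32: +1.0952
  t33: -0.2987
  t34: +0.3949
  t35: +0.0177
  t36: +0.6088
  t37: +1.3759
  t38: -0.2043
  t39: +3.0996
  t40: +0.1428
  t41: -0.1225
  t42: +0.2473
  t43: +1.2698
  t44: +3.1905
  t45: +1.4301
  t46: -0.5186
  t47: +0.1192
  t48: -1.1780
  t49: -0.3681
  t50: +0.2315
  t51: +0.7723
  t52: +0.4411
  t53: -2.3996
  t54: +1.0737
Σ = +43.0644 → |volume| = 43.06

Directed edges: 162 total; 4 unmatched, e.g. (0.58,-0.21,2.26)→(-1.06,0.65,0.32) → open.


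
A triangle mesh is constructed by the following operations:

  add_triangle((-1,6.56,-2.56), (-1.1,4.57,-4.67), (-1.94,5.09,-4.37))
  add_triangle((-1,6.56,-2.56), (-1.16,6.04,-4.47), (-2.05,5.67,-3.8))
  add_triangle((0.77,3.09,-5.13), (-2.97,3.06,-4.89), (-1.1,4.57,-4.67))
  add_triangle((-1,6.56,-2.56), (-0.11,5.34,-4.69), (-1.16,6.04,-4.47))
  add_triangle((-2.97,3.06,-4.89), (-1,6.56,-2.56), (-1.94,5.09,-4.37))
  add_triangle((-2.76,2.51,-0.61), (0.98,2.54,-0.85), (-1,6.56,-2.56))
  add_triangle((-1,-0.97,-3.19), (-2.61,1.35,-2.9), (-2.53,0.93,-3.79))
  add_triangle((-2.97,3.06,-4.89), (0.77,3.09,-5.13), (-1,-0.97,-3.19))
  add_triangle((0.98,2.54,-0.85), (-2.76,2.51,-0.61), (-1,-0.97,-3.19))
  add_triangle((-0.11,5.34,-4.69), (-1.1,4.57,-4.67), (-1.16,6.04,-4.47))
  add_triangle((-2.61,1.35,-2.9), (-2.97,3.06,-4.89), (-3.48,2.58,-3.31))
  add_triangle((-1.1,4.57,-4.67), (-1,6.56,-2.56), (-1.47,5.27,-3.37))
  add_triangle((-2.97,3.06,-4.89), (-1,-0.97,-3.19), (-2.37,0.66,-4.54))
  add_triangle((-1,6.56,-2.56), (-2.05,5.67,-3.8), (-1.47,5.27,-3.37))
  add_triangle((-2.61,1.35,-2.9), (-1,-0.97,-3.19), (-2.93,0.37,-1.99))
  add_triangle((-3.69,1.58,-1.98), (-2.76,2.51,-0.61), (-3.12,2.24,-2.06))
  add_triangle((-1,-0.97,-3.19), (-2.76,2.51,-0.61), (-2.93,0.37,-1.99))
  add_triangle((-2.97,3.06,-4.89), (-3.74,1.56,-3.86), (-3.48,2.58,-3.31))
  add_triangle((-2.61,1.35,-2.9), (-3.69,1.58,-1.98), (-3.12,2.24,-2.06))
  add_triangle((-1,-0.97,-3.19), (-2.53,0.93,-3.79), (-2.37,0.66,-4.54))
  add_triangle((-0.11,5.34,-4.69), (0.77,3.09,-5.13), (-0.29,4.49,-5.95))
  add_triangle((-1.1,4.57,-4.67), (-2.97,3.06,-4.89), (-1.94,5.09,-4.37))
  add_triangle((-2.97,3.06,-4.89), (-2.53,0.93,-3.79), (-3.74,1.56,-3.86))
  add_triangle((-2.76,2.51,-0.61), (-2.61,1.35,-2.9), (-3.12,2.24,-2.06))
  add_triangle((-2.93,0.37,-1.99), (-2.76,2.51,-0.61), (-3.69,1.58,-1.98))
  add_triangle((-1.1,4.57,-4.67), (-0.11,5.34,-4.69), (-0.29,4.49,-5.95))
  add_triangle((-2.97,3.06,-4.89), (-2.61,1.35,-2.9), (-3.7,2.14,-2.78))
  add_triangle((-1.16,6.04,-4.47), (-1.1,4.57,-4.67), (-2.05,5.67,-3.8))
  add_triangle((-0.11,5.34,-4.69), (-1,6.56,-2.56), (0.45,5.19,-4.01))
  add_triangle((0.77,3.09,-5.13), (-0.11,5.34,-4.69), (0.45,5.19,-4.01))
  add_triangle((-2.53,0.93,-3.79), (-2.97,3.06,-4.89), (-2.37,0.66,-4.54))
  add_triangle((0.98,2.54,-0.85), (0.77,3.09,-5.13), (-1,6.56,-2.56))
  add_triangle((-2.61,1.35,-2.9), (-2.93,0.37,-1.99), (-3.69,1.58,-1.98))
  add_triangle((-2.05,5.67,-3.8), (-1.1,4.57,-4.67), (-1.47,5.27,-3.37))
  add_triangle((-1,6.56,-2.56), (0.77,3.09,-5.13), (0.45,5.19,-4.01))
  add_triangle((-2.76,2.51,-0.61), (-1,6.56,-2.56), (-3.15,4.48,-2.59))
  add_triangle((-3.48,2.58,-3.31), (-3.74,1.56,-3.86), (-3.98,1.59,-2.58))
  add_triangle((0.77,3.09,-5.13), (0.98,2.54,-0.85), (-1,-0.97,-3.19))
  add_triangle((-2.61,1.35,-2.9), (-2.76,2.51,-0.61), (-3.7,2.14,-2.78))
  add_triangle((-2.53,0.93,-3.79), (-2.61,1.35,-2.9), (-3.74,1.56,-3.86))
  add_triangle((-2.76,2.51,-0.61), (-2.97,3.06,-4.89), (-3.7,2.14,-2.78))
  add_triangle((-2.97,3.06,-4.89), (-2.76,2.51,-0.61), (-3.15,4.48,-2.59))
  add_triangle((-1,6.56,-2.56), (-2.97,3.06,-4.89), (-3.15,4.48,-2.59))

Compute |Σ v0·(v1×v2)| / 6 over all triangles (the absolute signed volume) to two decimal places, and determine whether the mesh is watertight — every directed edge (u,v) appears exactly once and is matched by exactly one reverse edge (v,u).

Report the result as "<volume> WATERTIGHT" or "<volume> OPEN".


56.35 OPEN

Per-triangle v0·(v1×v2)/6:
  t1: +2.6227
  t2: +2.3238
  t3: +5.3881
  t4: +2.3081
  t5: +1.8207
  t6: +0.9194
  t7: +0.2909
  t8: +9.3018
  t9: -5.6083
  t10: +1.3522
  t11: -0.9085
  t12: -1.5247
  t13: +0.7298
  t14: -0.5457
  t15: +1.8547
  t16: +0.7994
  t17: -1.9732
  t18: +1.6032
  t19: +0.7786
  t20: +0.4075
  t21: +1.9135
  t22: +2.3742
  t23: +1.4807
  t24: -0.0069
  t25: +0.1325
  t26: +1.6809
  t27: +1.0388
  t28: +1.3347
  t29: +2.0088
  t30: +1.6043
  t31: +0.8606
  t32: +6.0574
  t33: +0.8755
  t34: -0.7458
  t35: -2.6322
  t36: +3.1845
  t37: +1.0869
  t38: -0.4568
  t39: -0.3850
  t40: -0.2081
  t41: +2.7094
  t42: +2.8330
  t43: +7.6650
Σ = +56.3467 → |volume| = 56.35

Directed edges: 129 total; 7 unmatched, e.g. (-1.1,4.57,-4.67)→(0.77,3.09,-5.13) → open.


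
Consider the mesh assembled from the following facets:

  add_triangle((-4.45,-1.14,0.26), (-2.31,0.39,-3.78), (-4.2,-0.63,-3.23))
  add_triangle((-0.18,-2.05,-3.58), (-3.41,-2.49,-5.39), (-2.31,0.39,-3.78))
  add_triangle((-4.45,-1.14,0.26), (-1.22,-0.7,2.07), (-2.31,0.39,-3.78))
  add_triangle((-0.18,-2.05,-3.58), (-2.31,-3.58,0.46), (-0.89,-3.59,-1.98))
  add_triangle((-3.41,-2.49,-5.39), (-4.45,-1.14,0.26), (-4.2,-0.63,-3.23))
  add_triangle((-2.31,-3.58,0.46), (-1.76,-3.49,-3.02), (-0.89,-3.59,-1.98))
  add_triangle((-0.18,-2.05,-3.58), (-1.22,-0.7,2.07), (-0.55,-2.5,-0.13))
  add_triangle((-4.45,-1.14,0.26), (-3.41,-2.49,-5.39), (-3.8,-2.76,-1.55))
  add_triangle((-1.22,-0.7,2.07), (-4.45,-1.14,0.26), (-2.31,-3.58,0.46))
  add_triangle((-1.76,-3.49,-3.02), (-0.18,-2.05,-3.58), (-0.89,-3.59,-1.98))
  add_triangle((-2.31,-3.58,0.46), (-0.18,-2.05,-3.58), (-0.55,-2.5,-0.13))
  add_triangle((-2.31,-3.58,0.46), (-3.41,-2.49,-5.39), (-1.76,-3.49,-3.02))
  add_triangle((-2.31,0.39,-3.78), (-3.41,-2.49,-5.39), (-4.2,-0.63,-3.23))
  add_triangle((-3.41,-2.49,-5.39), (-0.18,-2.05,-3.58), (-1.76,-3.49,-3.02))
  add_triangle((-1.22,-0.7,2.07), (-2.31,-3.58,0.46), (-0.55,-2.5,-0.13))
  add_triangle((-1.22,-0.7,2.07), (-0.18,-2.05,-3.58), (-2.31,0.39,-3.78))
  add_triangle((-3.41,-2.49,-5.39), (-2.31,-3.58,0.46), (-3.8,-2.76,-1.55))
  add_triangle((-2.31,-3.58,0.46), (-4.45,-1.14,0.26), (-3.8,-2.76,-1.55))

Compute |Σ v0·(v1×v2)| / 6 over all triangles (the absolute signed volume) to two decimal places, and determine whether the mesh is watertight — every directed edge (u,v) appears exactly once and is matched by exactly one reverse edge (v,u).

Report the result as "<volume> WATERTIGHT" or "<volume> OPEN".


Per-triangle v0·(v1×v2)/6:
  t1: +1.2357
  t2: +4.0300
  t3: +0.3303
  t4: -1.6066
  t5: +6.0151
  t6: +2.2355
  t7: -1.3049
  t8: +5.2813
  t9: +4.3363
  t10: +1.5264
  t11: +2.1303
  t12: +5.4079
  t13: +4.2016
  t14: +3.8699
  t15: +1.0492
  t16: -4.4029
  t17: +4.8296
  t18: +4.3579
Σ = +43.5228 → |volume| = 43.52

Directed edges: 54 total, each appears once with its reverse present → watertight.

43.52 WATERTIGHT


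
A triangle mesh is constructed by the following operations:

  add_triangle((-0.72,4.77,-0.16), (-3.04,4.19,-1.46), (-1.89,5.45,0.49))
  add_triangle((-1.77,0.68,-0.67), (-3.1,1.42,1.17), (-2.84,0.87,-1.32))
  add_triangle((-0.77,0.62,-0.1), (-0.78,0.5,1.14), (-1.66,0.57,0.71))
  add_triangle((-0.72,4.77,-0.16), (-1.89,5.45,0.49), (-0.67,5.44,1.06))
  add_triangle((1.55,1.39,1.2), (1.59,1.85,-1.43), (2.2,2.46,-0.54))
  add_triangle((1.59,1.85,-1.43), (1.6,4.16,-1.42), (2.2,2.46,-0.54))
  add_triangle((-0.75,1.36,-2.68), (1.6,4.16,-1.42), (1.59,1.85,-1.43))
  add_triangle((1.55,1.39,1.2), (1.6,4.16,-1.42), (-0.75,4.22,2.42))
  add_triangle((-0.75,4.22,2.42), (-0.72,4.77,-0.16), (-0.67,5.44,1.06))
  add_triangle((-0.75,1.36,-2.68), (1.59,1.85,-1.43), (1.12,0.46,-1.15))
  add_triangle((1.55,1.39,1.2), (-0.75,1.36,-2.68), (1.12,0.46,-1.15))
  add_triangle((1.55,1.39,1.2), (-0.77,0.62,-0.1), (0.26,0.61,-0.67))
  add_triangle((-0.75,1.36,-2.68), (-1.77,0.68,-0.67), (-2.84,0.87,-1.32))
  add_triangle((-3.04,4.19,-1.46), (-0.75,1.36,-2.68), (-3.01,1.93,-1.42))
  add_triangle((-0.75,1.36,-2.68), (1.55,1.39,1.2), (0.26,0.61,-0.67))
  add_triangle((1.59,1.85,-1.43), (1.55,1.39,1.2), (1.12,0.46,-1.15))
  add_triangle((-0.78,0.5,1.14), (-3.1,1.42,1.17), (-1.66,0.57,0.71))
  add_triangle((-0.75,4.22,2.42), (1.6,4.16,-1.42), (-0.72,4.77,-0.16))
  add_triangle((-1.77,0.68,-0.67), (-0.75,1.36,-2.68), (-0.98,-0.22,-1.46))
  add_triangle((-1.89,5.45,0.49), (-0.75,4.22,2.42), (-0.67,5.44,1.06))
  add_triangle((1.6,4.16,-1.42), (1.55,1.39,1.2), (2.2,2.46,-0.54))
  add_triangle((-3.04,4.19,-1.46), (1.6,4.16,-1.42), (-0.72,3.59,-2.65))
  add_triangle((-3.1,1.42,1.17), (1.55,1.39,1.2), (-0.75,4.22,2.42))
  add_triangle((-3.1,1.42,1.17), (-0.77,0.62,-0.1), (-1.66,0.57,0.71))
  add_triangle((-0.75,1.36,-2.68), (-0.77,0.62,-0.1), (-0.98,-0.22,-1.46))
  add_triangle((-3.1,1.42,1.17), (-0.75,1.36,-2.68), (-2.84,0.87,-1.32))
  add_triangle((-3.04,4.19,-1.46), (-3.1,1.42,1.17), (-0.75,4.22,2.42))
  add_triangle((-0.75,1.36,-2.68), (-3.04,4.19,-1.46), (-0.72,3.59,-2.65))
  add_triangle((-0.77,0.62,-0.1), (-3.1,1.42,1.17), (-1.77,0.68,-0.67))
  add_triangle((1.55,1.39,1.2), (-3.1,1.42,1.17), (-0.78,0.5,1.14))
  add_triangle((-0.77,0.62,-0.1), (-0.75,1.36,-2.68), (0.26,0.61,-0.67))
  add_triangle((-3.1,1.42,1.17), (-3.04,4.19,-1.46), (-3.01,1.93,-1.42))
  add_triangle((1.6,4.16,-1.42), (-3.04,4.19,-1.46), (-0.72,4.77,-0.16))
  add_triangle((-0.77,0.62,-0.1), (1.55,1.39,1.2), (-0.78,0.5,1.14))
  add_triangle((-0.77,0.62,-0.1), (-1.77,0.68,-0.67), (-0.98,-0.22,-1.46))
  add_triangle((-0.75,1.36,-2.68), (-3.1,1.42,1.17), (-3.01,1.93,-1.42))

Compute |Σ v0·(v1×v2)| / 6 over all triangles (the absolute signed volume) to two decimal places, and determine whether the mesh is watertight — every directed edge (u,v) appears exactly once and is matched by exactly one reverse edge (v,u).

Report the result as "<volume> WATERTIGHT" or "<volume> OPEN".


Per-triangle v0·(v1×v2)/6:
  t1: +2.4074
  t2: -0.1363
  t3: -0.1069
  t4: +1.1351
  t5: +0.0891
  t6: +0.8767
  t7: +2.0544
  t8: +5.4728
  t9: -0.4194
  t10: +0.8339
  t11: -1.3544
  t12: -0.3433
  t13: -0.2337
  t14: +2.6035
  t15: +0.2531
  t16: +0.5952
  t17: +0.0893
  t18: +4.4220
  t19: +0.7660
  t20: +1.8849
  t21: +1.2447
  t22: +4.5510
  t23: +1.2565
  t24: +0.0269
  t25: -0.4638
  t26: +1.9158
  t27: +8.3108
  t28: +2.6722
  t29: -0.2112
  t30: +0.7859
  t31: -0.2033
  t32: +2.9518
  t33: +4.7878
  t34: -0.4367
  t35: -0.0705
  t36: -0.4985
Σ = +47.5091 → |volume| = 47.51

Directed edges: 108 total; 6 unmatched, e.g. (-3.04,4.19,-1.46)→(-1.89,5.45,0.49) → open.

47.51 OPEN


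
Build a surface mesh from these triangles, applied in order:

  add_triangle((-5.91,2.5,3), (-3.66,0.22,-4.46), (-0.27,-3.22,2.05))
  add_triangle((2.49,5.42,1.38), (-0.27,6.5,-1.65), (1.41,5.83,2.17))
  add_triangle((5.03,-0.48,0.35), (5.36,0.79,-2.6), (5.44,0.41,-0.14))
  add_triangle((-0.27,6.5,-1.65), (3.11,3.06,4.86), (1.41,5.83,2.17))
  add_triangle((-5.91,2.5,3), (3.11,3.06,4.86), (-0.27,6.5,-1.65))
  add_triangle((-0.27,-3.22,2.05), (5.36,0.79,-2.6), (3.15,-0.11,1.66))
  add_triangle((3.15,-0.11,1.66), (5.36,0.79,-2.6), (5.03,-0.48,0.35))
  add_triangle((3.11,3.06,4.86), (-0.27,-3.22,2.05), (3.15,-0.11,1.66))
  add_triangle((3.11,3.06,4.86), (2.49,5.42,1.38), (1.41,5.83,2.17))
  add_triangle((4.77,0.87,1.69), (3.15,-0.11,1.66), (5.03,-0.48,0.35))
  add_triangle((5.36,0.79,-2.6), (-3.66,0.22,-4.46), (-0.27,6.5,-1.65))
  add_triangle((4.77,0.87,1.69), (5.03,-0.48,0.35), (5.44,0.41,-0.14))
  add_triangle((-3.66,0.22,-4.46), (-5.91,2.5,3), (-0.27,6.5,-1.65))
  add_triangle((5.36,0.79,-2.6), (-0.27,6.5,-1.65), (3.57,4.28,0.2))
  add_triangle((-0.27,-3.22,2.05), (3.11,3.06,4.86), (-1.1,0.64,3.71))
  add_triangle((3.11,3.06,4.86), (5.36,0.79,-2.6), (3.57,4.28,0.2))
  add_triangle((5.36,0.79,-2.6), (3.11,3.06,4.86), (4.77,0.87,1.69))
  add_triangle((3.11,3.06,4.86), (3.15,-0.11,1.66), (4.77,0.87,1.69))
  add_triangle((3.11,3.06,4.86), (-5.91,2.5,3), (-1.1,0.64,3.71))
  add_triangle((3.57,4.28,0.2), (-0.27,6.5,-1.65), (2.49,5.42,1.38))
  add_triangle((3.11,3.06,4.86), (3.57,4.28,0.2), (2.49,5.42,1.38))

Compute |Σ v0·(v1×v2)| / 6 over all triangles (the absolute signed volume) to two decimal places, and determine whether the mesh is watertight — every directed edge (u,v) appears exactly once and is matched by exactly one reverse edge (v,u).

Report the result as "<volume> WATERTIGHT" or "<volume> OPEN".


Per-triangle v0·(v1×v2)/6:
  t1: +23.2518
  t2: +5.8033
  t3: +1.7499
  t4: -2.7108
  t5: +48.2014
  t6: +8.0725
  t7: -2.0471
  t8: +9.1081
  t9: +5.7311
  t10: +1.3837
  t11: +35.2201
  t12: +1.6339
  t13: +42.0774
  t14: +17.2578
  t15: +10.5203
  t16: +16.8670
  t17: +8.3554
  t18: +3.1232
  t19: +12.4754
  t20: +7.4050
  t21: +7.2817
Σ = +260.7613 → |volume| = 260.76

Directed edges: 63 total; 9 unmatched, e.g. (-3.66,0.22,-4.46)→(-0.27,-3.22,2.05) → open.

260.76 OPEN


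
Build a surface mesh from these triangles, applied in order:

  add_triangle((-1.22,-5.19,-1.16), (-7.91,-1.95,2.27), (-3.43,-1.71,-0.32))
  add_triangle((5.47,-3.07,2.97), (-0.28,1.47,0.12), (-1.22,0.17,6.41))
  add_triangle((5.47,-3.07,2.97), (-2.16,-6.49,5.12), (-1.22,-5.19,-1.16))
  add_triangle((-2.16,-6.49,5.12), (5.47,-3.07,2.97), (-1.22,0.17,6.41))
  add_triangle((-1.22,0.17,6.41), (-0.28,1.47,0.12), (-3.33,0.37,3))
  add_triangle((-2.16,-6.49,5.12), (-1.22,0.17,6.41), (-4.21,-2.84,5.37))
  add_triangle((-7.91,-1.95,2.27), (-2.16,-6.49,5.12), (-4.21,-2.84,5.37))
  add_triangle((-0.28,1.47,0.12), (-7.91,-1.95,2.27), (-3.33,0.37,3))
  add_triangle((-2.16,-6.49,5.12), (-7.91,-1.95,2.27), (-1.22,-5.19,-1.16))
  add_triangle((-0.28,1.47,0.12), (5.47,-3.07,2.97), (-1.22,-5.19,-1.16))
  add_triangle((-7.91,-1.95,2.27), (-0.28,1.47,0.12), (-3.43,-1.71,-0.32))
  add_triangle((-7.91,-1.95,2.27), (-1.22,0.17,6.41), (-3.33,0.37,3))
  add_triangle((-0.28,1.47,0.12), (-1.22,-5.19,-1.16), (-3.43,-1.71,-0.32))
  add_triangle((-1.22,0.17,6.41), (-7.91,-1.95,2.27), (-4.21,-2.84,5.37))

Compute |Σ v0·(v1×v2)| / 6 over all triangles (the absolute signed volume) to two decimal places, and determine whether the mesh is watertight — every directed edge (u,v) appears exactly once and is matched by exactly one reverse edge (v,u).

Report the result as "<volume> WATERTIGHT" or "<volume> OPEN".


Per-triangle v0·(v1×v2)/6:
  t1: +6.6864
  t2: +8.5925
  t3: +37.1969
  t4: +46.7090
  t5: +4.2437
  t6: +18.7887
  t7: +21.9954
  t8: +4.0857
  t9: +40.8666
  t10: -0.8614
  t11: +2.6013
  t12: +8.2455
  t13: +0.5799
  t14: +16.9801
Σ = +216.7102 → |volume| = 216.71

Directed edges: 42 total, each appears once with its reverse present → watertight.

216.71 WATERTIGHT


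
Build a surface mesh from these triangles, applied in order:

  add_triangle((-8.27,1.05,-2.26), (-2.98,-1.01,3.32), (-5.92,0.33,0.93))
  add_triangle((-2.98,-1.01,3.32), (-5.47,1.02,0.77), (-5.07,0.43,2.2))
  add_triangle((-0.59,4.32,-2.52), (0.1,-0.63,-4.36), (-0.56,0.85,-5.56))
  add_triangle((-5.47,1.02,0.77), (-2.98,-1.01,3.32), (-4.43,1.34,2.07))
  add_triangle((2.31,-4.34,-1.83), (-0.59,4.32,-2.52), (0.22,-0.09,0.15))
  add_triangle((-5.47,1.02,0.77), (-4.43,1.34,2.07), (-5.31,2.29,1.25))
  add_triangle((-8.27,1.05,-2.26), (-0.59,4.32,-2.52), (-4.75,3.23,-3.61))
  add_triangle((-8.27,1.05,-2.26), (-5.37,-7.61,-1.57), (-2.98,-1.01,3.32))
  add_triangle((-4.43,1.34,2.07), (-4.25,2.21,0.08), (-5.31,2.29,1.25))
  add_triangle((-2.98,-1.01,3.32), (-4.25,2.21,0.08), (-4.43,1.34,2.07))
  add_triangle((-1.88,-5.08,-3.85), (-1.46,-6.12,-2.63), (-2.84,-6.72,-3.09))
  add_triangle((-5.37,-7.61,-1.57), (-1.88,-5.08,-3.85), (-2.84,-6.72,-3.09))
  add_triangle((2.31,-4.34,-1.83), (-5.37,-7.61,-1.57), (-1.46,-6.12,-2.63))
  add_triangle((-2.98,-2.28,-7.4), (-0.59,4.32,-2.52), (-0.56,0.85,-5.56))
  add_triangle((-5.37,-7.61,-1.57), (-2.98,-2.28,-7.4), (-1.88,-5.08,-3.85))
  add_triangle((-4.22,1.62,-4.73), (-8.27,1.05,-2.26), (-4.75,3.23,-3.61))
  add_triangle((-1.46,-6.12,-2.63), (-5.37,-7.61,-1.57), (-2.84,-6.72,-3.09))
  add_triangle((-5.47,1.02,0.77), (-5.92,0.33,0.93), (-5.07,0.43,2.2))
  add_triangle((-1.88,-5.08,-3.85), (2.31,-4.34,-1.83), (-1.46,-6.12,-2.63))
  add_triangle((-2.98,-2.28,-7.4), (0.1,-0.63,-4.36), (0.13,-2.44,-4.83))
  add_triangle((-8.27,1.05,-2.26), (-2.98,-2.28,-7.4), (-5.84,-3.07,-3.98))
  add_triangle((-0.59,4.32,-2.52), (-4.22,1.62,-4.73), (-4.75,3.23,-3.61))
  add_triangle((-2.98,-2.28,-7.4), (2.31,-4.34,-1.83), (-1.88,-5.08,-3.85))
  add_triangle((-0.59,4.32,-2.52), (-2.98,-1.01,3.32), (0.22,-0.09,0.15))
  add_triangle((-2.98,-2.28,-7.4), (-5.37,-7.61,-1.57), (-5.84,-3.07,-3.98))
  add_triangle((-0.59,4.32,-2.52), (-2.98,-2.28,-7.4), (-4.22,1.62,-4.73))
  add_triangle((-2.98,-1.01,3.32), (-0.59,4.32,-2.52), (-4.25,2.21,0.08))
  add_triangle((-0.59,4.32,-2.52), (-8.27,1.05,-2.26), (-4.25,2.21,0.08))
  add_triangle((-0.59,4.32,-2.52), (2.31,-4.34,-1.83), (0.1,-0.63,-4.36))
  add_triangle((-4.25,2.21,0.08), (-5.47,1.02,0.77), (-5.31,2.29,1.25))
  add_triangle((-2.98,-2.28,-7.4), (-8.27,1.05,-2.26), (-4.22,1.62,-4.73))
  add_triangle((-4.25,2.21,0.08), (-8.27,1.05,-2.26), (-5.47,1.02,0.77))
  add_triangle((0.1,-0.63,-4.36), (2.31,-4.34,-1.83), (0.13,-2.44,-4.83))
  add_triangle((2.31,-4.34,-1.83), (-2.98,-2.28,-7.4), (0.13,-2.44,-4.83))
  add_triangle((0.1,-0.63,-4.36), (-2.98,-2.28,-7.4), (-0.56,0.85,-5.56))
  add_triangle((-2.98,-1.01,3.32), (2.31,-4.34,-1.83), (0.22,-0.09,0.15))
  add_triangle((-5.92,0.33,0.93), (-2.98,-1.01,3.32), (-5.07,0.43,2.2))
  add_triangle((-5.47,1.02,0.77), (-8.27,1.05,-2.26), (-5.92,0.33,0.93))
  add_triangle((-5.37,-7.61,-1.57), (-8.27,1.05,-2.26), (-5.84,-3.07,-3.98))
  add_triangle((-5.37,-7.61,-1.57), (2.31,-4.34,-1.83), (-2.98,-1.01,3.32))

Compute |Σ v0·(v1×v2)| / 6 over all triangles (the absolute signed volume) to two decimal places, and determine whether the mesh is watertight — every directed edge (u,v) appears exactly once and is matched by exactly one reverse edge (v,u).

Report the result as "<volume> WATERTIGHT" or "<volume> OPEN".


Per-triangle v0·(v1×v2)/6:
  t1: +2.4728
  t2: -0.7586
  t3: +1.5619
  t4: +3.4236
  t5: +0.7728
  t6: +1.4786
  t7: +4.9869
  t8: +47.4473
  t9: -0.1219
  t10: -1.3740
  t11: +1.9652
  t12: +3.0758
  t13: +5.9290
  t14: +9.2108
  t15: +19.8555
  t16: +9.4957
  t17: +2.8781
  t18: +1.0032
  t19: +5.6641
  t20: +4.0042
  t21: +25.8621
  t22: +6.7737
  t23: +16.1675
  t24: +0.6273
  t25: +26.4681
  t26: +16.1648
  t27: +4.6892
  t28: +12.6945
  t29: +5.8014
  t30: +1.2636
  t31: +22.9472
  t32: +4.6575
  t33: +2.8142
  t34: +6.0872
  t35: +4.3892
  t36: +0.9445
  t37: +2.0434
  t38: +2.4593
  t39: +26.7086
  t40: +21.3552
Σ = +333.8893 → |volume| = 333.89

Directed edges: 120 total, each appears once with its reverse present → watertight.

333.89 WATERTIGHT
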